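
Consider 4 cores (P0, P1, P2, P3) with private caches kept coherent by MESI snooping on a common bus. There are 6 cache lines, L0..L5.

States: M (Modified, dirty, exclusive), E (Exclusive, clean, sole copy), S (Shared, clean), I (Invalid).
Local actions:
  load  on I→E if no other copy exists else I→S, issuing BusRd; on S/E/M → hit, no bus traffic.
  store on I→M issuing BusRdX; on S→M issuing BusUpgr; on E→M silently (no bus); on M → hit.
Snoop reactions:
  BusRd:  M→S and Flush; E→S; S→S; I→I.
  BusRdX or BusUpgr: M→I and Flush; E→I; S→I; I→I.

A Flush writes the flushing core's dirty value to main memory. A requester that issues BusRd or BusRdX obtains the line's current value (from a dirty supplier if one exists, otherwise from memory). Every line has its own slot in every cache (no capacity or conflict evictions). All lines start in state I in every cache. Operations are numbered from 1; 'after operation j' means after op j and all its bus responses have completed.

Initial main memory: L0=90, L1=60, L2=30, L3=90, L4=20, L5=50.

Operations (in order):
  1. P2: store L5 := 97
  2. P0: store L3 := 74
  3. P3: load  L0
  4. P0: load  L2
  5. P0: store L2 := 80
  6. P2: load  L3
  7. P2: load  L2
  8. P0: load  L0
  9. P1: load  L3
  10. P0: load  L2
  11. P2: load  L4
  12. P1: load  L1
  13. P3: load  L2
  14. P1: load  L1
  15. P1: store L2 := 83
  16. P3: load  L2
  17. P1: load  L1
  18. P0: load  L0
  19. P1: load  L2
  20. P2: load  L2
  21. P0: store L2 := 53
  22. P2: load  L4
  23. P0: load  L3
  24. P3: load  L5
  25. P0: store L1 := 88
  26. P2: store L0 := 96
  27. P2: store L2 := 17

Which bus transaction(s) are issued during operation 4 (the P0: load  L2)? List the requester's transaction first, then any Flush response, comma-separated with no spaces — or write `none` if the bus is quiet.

bus = BusRd

step 1: P2: store L5 := 97  ⟶  IIMI  (L5)  txn=BusRdX  M[L5]=50
step 2: P0: store L3 := 74  ⟶  MIII  (L3)  txn=BusRdX  M[L3]=90
step 3: P3: load  L0  ⟶  IIIE  (L0)  txn=BusRd  M[L0]=90
step 4: P0: load  L2  ⟶  EIII  (L2)  txn=BusRd  M[L2]=30
step 5: P0: store L2 := 80  ⟶  MIII  (L2)  txn=∅  M[L2]=30
step 6: P2: load  L3  ⟶  SISI  (L3)  txn=BusRd+Flush  M[L3]=74
step 7: P2: load  L2  ⟶  SISI  (L2)  txn=BusRd+Flush  M[L2]=80
step 8: P0: load  L0  ⟶  SIIS  (L0)  txn=BusRd  M[L0]=90
step 9: P1: load  L3  ⟶  SSSI  (L3)  txn=BusRd  M[L3]=74
step 10: P0: load  L2  ⟶  SISI  (L2)  txn=∅  M[L2]=80
step 11: P2: load  L4  ⟶  IIEI  (L4)  txn=BusRd  M[L4]=20
step 12: P1: load  L1  ⟶  IEII  (L1)  txn=BusRd  M[L1]=60
step 13: P3: load  L2  ⟶  SISS  (L2)  txn=BusRd  M[L2]=80
step 14: P1: load  L1  ⟶  IEII  (L1)  txn=∅  M[L1]=60
step 15: P1: store L2 := 83  ⟶  IMII  (L2)  txn=BusRdX  M[L2]=80
step 16: P3: load  L2  ⟶  ISIS  (L2)  txn=BusRd+Flush  M[L2]=83
step 17: P1: load  L1  ⟶  IEII  (L1)  txn=∅  M[L1]=60
step 18: P0: load  L0  ⟶  SIIS  (L0)  txn=∅  M[L0]=90
step 19: P1: load  L2  ⟶  ISIS  (L2)  txn=∅  M[L2]=83
step 20: P2: load  L2  ⟶  ISSS  (L2)  txn=BusRd  M[L2]=83
step 21: P0: store L2 := 53  ⟶  MIII  (L2)  txn=BusRdX  M[L2]=83
step 22: P2: load  L4  ⟶  IIEI  (L4)  txn=∅  M[L4]=20
step 23: P0: load  L3  ⟶  SSSI  (L3)  txn=∅  M[L3]=74
step 24: P3: load  L5  ⟶  IISS  (L5)  txn=BusRd+Flush  M[L5]=97
step 25: P0: store L1 := 88  ⟶  MIII  (L1)  txn=BusRdX  M[L1]=60
step 26: P2: store L0 := 96  ⟶  IIMI  (L0)  txn=BusRdX  M[L0]=90
step 27: P2: store L2 := 17  ⟶  IIMI  (L2)  txn=BusRdX+Flush  M[L2]=53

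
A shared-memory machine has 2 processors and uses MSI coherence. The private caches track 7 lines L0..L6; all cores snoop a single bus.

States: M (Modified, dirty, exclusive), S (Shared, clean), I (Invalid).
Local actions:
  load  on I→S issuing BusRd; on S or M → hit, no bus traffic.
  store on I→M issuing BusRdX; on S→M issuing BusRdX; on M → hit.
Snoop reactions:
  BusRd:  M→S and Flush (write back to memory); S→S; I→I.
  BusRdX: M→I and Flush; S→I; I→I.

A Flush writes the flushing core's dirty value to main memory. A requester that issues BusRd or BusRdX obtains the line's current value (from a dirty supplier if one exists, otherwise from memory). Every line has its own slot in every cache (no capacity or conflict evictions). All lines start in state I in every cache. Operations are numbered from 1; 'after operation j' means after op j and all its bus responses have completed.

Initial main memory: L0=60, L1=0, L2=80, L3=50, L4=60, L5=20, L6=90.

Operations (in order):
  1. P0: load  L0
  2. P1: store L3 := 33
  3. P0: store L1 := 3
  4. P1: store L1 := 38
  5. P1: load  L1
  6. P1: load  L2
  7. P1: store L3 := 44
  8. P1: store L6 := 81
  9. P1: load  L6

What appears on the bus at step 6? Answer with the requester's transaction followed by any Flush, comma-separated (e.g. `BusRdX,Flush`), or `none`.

bus = BusRd

[1] P0: load  L0 | P0:S(60), P1:I | bus: BusRd
[2] P1: store L3 := 33 | P0:I, P1:M(33) | bus: BusRdX
[3] P0: store L1 := 3 | P0:M(3), P1:I | bus: BusRdX
[4] P1: store L1 := 38 | P0:I, P1:M(38) | bus: BusRdX,Flush
[5] P1: load  L1 | P0:I, P1:M(38) | bus: none
[6] P1: load  L2 | P0:I, P1:S(80) | bus: BusRd
[7] P1: store L3 := 44 | P0:I, P1:M(44) | bus: none
[8] P1: store L6 := 81 | P0:I, P1:M(81) | bus: BusRdX
[9] P1: load  L6 | P0:I, P1:M(81) | bus: none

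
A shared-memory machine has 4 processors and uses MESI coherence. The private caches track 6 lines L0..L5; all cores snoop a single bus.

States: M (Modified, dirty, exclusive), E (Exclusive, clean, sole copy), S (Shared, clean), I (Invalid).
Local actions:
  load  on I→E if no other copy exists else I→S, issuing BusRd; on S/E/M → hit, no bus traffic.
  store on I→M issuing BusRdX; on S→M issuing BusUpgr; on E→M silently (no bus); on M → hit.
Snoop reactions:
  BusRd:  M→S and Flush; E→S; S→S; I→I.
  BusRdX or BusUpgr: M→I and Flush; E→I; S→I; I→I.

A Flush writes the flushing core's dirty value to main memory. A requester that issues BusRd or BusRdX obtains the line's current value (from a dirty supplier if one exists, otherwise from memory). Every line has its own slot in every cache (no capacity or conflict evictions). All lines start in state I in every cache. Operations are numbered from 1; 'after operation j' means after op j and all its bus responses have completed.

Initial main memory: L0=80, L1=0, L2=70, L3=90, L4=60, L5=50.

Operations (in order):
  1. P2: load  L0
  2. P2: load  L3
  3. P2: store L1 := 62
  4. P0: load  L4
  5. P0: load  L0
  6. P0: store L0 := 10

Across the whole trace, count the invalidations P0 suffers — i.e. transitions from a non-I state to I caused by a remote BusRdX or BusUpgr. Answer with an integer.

  op1 P2: load  L0 → I/I/E/I on L0; bus BusRd; mem=80
  op2 P2: load  L3 → I/I/E/I on L3; bus BusRd; mem=90
  op3 P2: store L1 := 62 → I/I/M/I on L1; bus BusRdX; mem=0
  op4 P0: load  L4 → E/I/I/I on L4; bus BusRd; mem=60
  op5 P0: load  L0 → S/I/S/I on L0; bus BusRd; mem=80
  op6 P0: store L0 := 10 → M/I/I/I on L0; bus BusUpgr; mem=80

invalidations = 0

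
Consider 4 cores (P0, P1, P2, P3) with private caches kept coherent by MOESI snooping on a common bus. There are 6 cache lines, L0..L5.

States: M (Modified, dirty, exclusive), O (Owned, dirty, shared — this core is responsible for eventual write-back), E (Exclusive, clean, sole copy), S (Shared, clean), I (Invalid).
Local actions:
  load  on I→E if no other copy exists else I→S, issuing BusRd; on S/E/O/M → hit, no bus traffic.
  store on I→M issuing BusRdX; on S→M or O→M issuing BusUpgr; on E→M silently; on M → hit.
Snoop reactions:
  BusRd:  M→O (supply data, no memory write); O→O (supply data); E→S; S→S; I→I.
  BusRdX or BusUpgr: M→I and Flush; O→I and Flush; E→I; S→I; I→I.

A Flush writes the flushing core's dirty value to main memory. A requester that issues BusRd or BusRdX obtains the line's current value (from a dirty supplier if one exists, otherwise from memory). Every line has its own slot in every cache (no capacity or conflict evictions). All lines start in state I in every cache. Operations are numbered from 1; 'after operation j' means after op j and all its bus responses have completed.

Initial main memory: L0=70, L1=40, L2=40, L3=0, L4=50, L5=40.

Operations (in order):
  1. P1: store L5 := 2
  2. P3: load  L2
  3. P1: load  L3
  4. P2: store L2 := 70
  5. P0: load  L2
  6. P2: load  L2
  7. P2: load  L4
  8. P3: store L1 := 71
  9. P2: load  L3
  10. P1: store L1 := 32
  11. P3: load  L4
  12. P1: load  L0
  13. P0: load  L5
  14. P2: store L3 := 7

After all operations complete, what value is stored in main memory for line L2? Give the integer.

memory[L2] = 40

[1] P1: store L5 := 2 | P0:I, P1:M(2), P2:I, P3:I | bus: BusRdX
[2] P3: load  L2 | P0:I, P1:I, P2:I, P3:E(40) | bus: BusRd
[3] P1: load  L3 | P0:I, P1:E(0), P2:I, P3:I | bus: BusRd
[4] P2: store L2 := 70 | P0:I, P1:I, P2:M(70), P3:I | bus: BusRdX
[5] P0: load  L2 | P0:S(70), P1:I, P2:O(70), P3:I | bus: BusRd
[6] P2: load  L2 | P0:S(70), P1:I, P2:O(70), P3:I | bus: none
[7] P2: load  L4 | P0:I, P1:I, P2:E(50), P3:I | bus: BusRd
[8] P3: store L1 := 71 | P0:I, P1:I, P2:I, P3:M(71) | bus: BusRdX
[9] P2: load  L3 | P0:I, P1:S(0), P2:S(0), P3:I | bus: BusRd
[10] P1: store L1 := 32 | P0:I, P1:M(32), P2:I, P3:I | bus: BusRdX,Flush
[11] P3: load  L4 | P0:I, P1:I, P2:S(50), P3:S(50) | bus: BusRd
[12] P1: load  L0 | P0:I, P1:E(70), P2:I, P3:I | bus: BusRd
[13] P0: load  L5 | P0:S(2), P1:O(2), P2:I, P3:I | bus: BusRd
[14] P2: store L3 := 7 | P0:I, P1:I, P2:M(7), P3:I | bus: BusUpgr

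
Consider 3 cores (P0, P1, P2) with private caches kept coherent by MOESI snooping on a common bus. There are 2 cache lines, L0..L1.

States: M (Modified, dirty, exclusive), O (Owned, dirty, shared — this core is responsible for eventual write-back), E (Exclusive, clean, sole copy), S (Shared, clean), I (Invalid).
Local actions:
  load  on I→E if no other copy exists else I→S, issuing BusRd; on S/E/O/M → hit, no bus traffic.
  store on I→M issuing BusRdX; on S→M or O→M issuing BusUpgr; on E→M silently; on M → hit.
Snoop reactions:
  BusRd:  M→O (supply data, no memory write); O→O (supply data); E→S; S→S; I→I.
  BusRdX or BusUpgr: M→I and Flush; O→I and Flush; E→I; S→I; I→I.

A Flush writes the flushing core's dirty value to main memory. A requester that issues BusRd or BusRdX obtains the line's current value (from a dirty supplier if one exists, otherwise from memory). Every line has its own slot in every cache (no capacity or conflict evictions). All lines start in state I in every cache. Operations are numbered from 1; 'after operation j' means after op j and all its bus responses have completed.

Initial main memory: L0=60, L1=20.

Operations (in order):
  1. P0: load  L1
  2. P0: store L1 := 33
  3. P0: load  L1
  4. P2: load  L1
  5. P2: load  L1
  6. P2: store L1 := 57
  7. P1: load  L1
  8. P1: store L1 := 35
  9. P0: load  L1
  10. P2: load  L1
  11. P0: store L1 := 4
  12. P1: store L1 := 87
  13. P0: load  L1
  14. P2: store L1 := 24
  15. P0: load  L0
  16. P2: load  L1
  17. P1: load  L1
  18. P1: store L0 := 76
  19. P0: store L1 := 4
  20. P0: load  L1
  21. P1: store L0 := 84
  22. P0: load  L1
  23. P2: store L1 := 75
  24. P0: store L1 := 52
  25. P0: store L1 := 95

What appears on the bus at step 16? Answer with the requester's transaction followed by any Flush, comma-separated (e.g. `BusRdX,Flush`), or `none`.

1. P0: load  L1  bus=[BusRd]  L1: P0=E P1=I P2=I  mem[L1]=20
2. P0: store L1 := 33  bus=[-]  L1: P0=M P1=I P2=I  mem[L1]=20
3. P0: load  L1  bus=[-]  L1: P0=M P1=I P2=I  mem[L1]=20
4. P2: load  L1  bus=[BusRd]  L1: P0=O P1=I P2=S  mem[L1]=20
5. P2: load  L1  bus=[-]  L1: P0=O P1=I P2=S  mem[L1]=20
6. P2: store L1 := 57  bus=[BusUpgr,Flush]  L1: P0=I P1=I P2=M  mem[L1]=33
7. P1: load  L1  bus=[BusRd]  L1: P0=I P1=S P2=O  mem[L1]=33
8. P1: store L1 := 35  bus=[BusUpgr,Flush]  L1: P0=I P1=M P2=I  mem[L1]=57
9. P0: load  L1  bus=[BusRd]  L1: P0=S P1=O P2=I  mem[L1]=57
10. P2: load  L1  bus=[BusRd]  L1: P0=S P1=O P2=S  mem[L1]=57
11. P0: store L1 := 4  bus=[BusUpgr,Flush]  L1: P0=M P1=I P2=I  mem[L1]=35
12. P1: store L1 := 87  bus=[BusRdX,Flush]  L1: P0=I P1=M P2=I  mem[L1]=4
13. P0: load  L1  bus=[BusRd]  L1: P0=S P1=O P2=I  mem[L1]=4
14. P2: store L1 := 24  bus=[BusRdX,Flush]  L1: P0=I P1=I P2=M  mem[L1]=87
15. P0: load  L0  bus=[BusRd]  L0: P0=E P1=I P2=I  mem[L0]=60
16. P2: load  L1  bus=[-]  L1: P0=I P1=I P2=M  mem[L1]=87
17. P1: load  L1  bus=[BusRd]  L1: P0=I P1=S P2=O  mem[L1]=87
18. P1: store L0 := 76  bus=[BusRdX]  L0: P0=I P1=M P2=I  mem[L0]=60
19. P0: store L1 := 4  bus=[BusRdX,Flush]  L1: P0=M P1=I P2=I  mem[L1]=24
20. P0: load  L1  bus=[-]  L1: P0=M P1=I P2=I  mem[L1]=24
21. P1: store L0 := 84  bus=[-]  L0: P0=I P1=M P2=I  mem[L0]=60
22. P0: load  L1  bus=[-]  L1: P0=M P1=I P2=I  mem[L1]=24
23. P2: store L1 := 75  bus=[BusRdX,Flush]  L1: P0=I P1=I P2=M  mem[L1]=4
24. P0: store L1 := 52  bus=[BusRdX,Flush]  L1: P0=M P1=I P2=I  mem[L1]=75
25. P0: store L1 := 95  bus=[-]  L1: P0=M P1=I P2=I  mem[L1]=75

bus = none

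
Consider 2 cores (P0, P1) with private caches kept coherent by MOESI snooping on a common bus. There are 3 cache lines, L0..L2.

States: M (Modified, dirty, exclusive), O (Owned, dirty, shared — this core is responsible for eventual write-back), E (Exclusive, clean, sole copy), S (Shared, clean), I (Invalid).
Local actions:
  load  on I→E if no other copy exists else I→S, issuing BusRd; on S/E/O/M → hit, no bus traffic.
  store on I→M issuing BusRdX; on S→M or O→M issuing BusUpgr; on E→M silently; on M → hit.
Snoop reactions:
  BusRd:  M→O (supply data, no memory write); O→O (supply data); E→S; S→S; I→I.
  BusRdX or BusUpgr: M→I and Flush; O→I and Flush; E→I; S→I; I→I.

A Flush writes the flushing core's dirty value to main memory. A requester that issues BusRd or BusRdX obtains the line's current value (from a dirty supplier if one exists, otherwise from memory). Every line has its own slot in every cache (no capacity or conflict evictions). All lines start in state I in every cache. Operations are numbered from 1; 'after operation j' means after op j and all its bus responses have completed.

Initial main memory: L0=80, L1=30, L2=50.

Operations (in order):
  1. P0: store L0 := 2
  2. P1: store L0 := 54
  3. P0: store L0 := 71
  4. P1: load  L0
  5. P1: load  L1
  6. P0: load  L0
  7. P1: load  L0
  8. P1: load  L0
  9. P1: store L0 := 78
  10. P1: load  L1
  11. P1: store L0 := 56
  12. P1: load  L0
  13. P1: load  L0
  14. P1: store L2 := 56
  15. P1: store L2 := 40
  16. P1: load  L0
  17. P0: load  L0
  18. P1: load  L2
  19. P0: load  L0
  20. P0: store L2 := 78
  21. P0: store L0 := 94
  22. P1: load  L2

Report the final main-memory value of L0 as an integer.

memory[L0] = 56

step 1: P0: store L0 := 2  ⟶  MI  (L0)  txn=BusRdX  M[L0]=80
step 2: P1: store L0 := 54  ⟶  IM  (L0)  txn=BusRdX+Flush  M[L0]=2
step 3: P0: store L0 := 71  ⟶  MI  (L0)  txn=BusRdX+Flush  M[L0]=54
step 4: P1: load  L0  ⟶  OS  (L0)  txn=BusRd  M[L0]=54
step 5: P1: load  L1  ⟶  IE  (L1)  txn=BusRd  M[L1]=30
step 6: P0: load  L0  ⟶  OS  (L0)  txn=∅  M[L0]=54
step 7: P1: load  L0  ⟶  OS  (L0)  txn=∅  M[L0]=54
step 8: P1: load  L0  ⟶  OS  (L0)  txn=∅  M[L0]=54
step 9: P1: store L0 := 78  ⟶  IM  (L0)  txn=BusUpgr+Flush  M[L0]=71
step 10: P1: load  L1  ⟶  IE  (L1)  txn=∅  M[L1]=30
step 11: P1: store L0 := 56  ⟶  IM  (L0)  txn=∅  M[L0]=71
step 12: P1: load  L0  ⟶  IM  (L0)  txn=∅  M[L0]=71
step 13: P1: load  L0  ⟶  IM  (L0)  txn=∅  M[L0]=71
step 14: P1: store L2 := 56  ⟶  IM  (L2)  txn=BusRdX  M[L2]=50
step 15: P1: store L2 := 40  ⟶  IM  (L2)  txn=∅  M[L2]=50
step 16: P1: load  L0  ⟶  IM  (L0)  txn=∅  M[L0]=71
step 17: P0: load  L0  ⟶  SO  (L0)  txn=BusRd  M[L0]=71
step 18: P1: load  L2  ⟶  IM  (L2)  txn=∅  M[L2]=50
step 19: P0: load  L0  ⟶  SO  (L0)  txn=∅  M[L0]=71
step 20: P0: store L2 := 78  ⟶  MI  (L2)  txn=BusRdX+Flush  M[L2]=40
step 21: P0: store L0 := 94  ⟶  MI  (L0)  txn=BusUpgr+Flush  M[L0]=56
step 22: P1: load  L2  ⟶  OS  (L2)  txn=BusRd  M[L2]=40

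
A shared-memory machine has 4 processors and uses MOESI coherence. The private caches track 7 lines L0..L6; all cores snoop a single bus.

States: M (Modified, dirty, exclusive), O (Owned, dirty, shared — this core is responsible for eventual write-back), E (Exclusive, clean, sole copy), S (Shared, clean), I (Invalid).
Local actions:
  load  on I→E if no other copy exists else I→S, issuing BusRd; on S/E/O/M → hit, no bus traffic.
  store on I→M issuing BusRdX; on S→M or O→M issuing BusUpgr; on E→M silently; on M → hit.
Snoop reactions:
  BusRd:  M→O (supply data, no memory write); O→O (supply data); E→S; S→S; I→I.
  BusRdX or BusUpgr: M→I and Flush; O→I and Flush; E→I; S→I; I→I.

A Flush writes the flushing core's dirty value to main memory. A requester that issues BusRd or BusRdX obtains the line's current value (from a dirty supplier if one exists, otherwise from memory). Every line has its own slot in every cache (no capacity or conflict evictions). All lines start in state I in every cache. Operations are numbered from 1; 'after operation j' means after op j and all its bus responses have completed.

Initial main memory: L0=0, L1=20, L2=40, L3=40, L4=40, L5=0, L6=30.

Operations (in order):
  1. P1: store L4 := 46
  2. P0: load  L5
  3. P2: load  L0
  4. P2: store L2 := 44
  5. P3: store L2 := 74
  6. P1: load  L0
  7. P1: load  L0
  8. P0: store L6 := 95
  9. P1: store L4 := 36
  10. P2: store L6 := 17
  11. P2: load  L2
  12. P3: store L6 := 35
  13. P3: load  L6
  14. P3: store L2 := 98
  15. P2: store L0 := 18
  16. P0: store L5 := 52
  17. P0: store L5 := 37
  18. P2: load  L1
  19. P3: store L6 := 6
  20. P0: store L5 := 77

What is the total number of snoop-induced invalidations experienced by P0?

invalidations = 1

step 1: P1: store L4 := 46  ⟶  IMII  (L4)  txn=BusRdX  M[L4]=40
step 2: P0: load  L5  ⟶  EIII  (L5)  txn=BusRd  M[L5]=0
step 3: P2: load  L0  ⟶  IIEI  (L0)  txn=BusRd  M[L0]=0
step 4: P2: store L2 := 44  ⟶  IIMI  (L2)  txn=BusRdX  M[L2]=40
step 5: P3: store L2 := 74  ⟶  IIIM  (L2)  txn=BusRdX+Flush  M[L2]=44
step 6: P1: load  L0  ⟶  ISSI  (L0)  txn=BusRd  M[L0]=0
step 7: P1: load  L0  ⟶  ISSI  (L0)  txn=∅  M[L0]=0
step 8: P0: store L6 := 95  ⟶  MIII  (L6)  txn=BusRdX  M[L6]=30
step 9: P1: store L4 := 36  ⟶  IMII  (L4)  txn=∅  M[L4]=40
step 10: P2: store L6 := 17  ⟶  IIMI  (L6)  txn=BusRdX+Flush  M[L6]=95
step 11: P2: load  L2  ⟶  IISO  (L2)  txn=BusRd  M[L2]=44
step 12: P3: store L6 := 35  ⟶  IIIM  (L6)  txn=BusRdX+Flush  M[L6]=17
step 13: P3: load  L6  ⟶  IIIM  (L6)  txn=∅  M[L6]=17
step 14: P3: store L2 := 98  ⟶  IIIM  (L2)  txn=BusUpgr  M[L2]=44
step 15: P2: store L0 := 18  ⟶  IIMI  (L0)  txn=BusUpgr  M[L0]=0
step 16: P0: store L5 := 52  ⟶  MIII  (L5)  txn=∅  M[L5]=0
step 17: P0: store L5 := 37  ⟶  MIII  (L5)  txn=∅  M[L5]=0
step 18: P2: load  L1  ⟶  IIEI  (L1)  txn=BusRd  M[L1]=20
step 19: P3: store L6 := 6  ⟶  IIIM  (L6)  txn=∅  M[L6]=17
step 20: P0: store L5 := 77  ⟶  MIII  (L5)  txn=∅  M[L5]=0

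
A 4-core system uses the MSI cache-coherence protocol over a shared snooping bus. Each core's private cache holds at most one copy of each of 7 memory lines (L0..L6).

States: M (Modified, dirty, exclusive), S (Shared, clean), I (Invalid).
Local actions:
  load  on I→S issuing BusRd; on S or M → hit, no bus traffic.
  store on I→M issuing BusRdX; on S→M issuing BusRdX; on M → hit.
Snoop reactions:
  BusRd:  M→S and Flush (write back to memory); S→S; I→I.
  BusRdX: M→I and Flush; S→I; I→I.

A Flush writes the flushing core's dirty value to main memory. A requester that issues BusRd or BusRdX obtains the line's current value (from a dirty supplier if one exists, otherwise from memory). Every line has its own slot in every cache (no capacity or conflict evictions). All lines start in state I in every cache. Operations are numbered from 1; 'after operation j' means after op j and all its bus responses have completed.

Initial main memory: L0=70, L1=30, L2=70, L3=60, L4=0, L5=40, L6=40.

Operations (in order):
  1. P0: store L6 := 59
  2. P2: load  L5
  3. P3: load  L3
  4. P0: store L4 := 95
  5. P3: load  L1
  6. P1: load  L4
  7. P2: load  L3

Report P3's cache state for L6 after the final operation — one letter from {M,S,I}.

state = I

  op1 P0: store L6 := 59 → M/I/I/I on L6; bus BusRdX; mem=40
  op2 P2: load  L5 → I/I/S/I on L5; bus BusRd; mem=40
  op3 P3: load  L3 → I/I/I/S on L3; bus BusRd; mem=60
  op4 P0: store L4 := 95 → M/I/I/I on L4; bus BusRdX; mem=0
  op5 P3: load  L1 → I/I/I/S on L1; bus BusRd; mem=30
  op6 P1: load  L4 → S/S/I/I on L4; bus BusRd Flush; mem=95
  op7 P2: load  L3 → I/I/S/S on L3; bus BusRd; mem=60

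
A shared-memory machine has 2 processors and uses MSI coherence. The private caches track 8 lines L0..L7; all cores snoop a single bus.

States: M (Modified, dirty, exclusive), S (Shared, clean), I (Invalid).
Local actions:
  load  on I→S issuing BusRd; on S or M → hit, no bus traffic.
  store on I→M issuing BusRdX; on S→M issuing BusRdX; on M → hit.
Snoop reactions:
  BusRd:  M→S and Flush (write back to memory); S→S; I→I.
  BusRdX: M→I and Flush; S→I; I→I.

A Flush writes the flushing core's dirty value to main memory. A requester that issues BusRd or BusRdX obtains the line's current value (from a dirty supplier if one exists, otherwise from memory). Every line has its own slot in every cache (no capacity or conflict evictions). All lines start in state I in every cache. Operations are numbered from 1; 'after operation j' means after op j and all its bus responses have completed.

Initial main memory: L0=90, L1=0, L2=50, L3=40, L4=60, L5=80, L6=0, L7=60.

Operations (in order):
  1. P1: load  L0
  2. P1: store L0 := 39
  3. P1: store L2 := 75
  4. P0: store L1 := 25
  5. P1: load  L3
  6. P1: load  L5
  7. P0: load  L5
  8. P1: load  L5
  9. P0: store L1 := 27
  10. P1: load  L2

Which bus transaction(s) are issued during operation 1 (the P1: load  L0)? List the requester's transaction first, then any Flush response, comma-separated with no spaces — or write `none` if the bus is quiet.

bus = BusRd

[1] P1: load  L0 | P0:I, P1:S(90) | bus: BusRd
[2] P1: store L0 := 39 | P0:I, P1:M(39) | bus: BusRdX
[3] P1: store L2 := 75 | P0:I, P1:M(75) | bus: BusRdX
[4] P0: store L1 := 25 | P0:M(25), P1:I | bus: BusRdX
[5] P1: load  L3 | P0:I, P1:S(40) | bus: BusRd
[6] P1: load  L5 | P0:I, P1:S(80) | bus: BusRd
[7] P0: load  L5 | P0:S(80), P1:S(80) | bus: BusRd
[8] P1: load  L5 | P0:S(80), P1:S(80) | bus: none
[9] P0: store L1 := 27 | P0:M(27), P1:I | bus: none
[10] P1: load  L2 | P0:I, P1:M(75) | bus: none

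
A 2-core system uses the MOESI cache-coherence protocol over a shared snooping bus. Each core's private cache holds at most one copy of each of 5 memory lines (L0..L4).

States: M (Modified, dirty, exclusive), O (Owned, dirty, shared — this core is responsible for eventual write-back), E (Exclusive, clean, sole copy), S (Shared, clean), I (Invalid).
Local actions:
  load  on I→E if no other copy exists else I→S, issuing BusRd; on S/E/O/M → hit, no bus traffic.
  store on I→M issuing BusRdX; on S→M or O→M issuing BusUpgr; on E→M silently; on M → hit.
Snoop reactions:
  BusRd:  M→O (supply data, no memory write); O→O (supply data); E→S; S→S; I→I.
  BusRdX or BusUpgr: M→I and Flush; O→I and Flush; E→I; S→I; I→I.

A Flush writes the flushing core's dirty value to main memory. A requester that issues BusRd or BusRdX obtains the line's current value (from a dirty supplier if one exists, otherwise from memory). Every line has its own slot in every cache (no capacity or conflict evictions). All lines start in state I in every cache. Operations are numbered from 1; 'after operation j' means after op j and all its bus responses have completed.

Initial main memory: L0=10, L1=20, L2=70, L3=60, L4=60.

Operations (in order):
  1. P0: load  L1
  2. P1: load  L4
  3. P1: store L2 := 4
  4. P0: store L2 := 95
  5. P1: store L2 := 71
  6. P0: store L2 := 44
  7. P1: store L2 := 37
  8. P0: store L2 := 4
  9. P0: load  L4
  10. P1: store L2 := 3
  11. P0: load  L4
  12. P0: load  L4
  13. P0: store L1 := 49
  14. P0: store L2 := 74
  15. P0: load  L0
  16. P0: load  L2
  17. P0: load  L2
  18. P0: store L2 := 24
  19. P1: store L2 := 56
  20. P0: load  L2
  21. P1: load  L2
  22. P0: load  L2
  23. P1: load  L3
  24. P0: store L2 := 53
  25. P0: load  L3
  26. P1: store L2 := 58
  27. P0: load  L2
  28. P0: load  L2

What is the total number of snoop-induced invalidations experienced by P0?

[1] P0: load  L1 | P0:E(20), P1:I | bus: BusRd
[2] P1: load  L4 | P0:I, P1:E(60) | bus: BusRd
[3] P1: store L2 := 4 | P0:I, P1:M(4) | bus: BusRdX
[4] P0: store L2 := 95 | P0:M(95), P1:I | bus: BusRdX,Flush
[5] P1: store L2 := 71 | P0:I, P1:M(71) | bus: BusRdX,Flush
[6] P0: store L2 := 44 | P0:M(44), P1:I | bus: BusRdX,Flush
[7] P1: store L2 := 37 | P0:I, P1:M(37) | bus: BusRdX,Flush
[8] P0: store L2 := 4 | P0:M(4), P1:I | bus: BusRdX,Flush
[9] P0: load  L4 | P0:S(60), P1:S(60) | bus: BusRd
[10] P1: store L2 := 3 | P0:I, P1:M(3) | bus: BusRdX,Flush
[11] P0: load  L4 | P0:S(60), P1:S(60) | bus: none
[12] P0: load  L4 | P0:S(60), P1:S(60) | bus: none
[13] P0: store L1 := 49 | P0:M(49), P1:I | bus: none
[14] P0: store L2 := 74 | P0:M(74), P1:I | bus: BusRdX,Flush
[15] P0: load  L0 | P0:E(10), P1:I | bus: BusRd
[16] P0: load  L2 | P0:M(74), P1:I | bus: none
[17] P0: load  L2 | P0:M(74), P1:I | bus: none
[18] P0: store L2 := 24 | P0:M(24), P1:I | bus: none
[19] P1: store L2 := 56 | P0:I, P1:M(56) | bus: BusRdX,Flush
[20] P0: load  L2 | P0:S(56), P1:O(56) | bus: BusRd
[21] P1: load  L2 | P0:S(56), P1:O(56) | bus: none
[22] P0: load  L2 | P0:S(56), P1:O(56) | bus: none
[23] P1: load  L3 | P0:I, P1:E(60) | bus: BusRd
[24] P0: store L2 := 53 | P0:M(53), P1:I | bus: BusUpgr,Flush
[25] P0: load  L3 | P0:S(60), P1:S(60) | bus: BusRd
[26] P1: store L2 := 58 | P0:I, P1:M(58) | bus: BusRdX,Flush
[27] P0: load  L2 | P0:S(58), P1:O(58) | bus: BusRd
[28] P0: load  L2 | P0:S(58), P1:O(58) | bus: none

invalidations = 5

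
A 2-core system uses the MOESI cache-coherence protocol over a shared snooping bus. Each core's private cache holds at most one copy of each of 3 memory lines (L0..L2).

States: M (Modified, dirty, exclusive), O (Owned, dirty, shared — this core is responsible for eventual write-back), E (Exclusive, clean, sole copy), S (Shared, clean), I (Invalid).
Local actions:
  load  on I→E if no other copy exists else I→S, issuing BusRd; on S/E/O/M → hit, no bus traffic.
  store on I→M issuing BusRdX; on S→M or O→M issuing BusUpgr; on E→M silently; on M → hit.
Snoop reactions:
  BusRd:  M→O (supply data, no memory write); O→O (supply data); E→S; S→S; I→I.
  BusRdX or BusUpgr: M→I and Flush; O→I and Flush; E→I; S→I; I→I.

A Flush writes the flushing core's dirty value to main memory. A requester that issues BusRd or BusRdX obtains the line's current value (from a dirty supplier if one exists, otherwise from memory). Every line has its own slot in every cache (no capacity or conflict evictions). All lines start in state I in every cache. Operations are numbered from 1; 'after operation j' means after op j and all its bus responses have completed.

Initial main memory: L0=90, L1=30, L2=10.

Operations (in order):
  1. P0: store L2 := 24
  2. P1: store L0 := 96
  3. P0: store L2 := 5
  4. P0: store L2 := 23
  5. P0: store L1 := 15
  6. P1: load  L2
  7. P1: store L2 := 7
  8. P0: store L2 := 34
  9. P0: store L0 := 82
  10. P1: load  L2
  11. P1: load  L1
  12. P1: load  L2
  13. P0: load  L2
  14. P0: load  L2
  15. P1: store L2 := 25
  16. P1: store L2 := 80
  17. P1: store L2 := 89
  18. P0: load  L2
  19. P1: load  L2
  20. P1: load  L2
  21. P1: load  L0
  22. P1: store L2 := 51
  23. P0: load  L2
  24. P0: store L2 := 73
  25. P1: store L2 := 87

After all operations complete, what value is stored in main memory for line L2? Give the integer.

memory[L2] = 73

[1] P0: store L2 := 24 | P0:M(24), P1:I | bus: BusRdX
[2] P1: store L0 := 96 | P0:I, P1:M(96) | bus: BusRdX
[3] P0: store L2 := 5 | P0:M(5), P1:I | bus: none
[4] P0: store L2 := 23 | P0:M(23), P1:I | bus: none
[5] P0: store L1 := 15 | P0:M(15), P1:I | bus: BusRdX
[6] P1: load  L2 | P0:O(23), P1:S(23) | bus: BusRd
[7] P1: store L2 := 7 | P0:I, P1:M(7) | bus: BusUpgr,Flush
[8] P0: store L2 := 34 | P0:M(34), P1:I | bus: BusRdX,Flush
[9] P0: store L0 := 82 | P0:M(82), P1:I | bus: BusRdX,Flush
[10] P1: load  L2 | P0:O(34), P1:S(34) | bus: BusRd
[11] P1: load  L1 | P0:O(15), P1:S(15) | bus: BusRd
[12] P1: load  L2 | P0:O(34), P1:S(34) | bus: none
[13] P0: load  L2 | P0:O(34), P1:S(34) | bus: none
[14] P0: load  L2 | P0:O(34), P1:S(34) | bus: none
[15] P1: store L2 := 25 | P0:I, P1:M(25) | bus: BusUpgr,Flush
[16] P1: store L2 := 80 | P0:I, P1:M(80) | bus: none
[17] P1: store L2 := 89 | P0:I, P1:M(89) | bus: none
[18] P0: load  L2 | P0:S(89), P1:O(89) | bus: BusRd
[19] P1: load  L2 | P0:S(89), P1:O(89) | bus: none
[20] P1: load  L2 | P0:S(89), P1:O(89) | bus: none
[21] P1: load  L0 | P0:O(82), P1:S(82) | bus: BusRd
[22] P1: store L2 := 51 | P0:I, P1:M(51) | bus: BusUpgr
[23] P0: load  L2 | P0:S(51), P1:O(51) | bus: BusRd
[24] P0: store L2 := 73 | P0:M(73), P1:I | bus: BusUpgr,Flush
[25] P1: store L2 := 87 | P0:I, P1:M(87) | bus: BusRdX,Flush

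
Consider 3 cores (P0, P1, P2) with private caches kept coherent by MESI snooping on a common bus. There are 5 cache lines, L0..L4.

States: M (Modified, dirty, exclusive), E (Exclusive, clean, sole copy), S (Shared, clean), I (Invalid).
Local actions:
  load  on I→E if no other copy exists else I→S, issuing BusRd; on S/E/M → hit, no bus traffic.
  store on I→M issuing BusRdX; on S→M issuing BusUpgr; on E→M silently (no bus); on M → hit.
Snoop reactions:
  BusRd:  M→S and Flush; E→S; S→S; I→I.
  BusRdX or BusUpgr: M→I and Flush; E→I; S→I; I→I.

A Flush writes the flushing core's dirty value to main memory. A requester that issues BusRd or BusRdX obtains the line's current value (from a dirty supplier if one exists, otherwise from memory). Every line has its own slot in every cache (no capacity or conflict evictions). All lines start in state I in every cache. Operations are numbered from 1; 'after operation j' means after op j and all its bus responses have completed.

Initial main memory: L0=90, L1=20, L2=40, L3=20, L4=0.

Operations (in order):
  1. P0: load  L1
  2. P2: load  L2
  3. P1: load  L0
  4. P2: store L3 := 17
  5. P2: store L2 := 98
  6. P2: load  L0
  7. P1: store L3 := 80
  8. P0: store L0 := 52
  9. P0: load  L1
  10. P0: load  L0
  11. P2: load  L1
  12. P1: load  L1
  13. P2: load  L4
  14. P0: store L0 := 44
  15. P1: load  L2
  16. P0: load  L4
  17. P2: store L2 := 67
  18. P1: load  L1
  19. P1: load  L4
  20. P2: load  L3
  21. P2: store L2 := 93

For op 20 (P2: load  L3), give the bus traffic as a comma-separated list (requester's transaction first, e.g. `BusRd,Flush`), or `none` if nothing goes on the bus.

bus = BusRd,Flush

1. P0: load  L1  bus=[BusRd]  L1: P0=E P1=I P2=I  mem[L1]=20
2. P2: load  L2  bus=[BusRd]  L2: P0=I P1=I P2=E  mem[L2]=40
3. P1: load  L0  bus=[BusRd]  L0: P0=I P1=E P2=I  mem[L0]=90
4. P2: store L3 := 17  bus=[BusRdX]  L3: P0=I P1=I P2=M  mem[L3]=20
5. P2: store L2 := 98  bus=[-]  L2: P0=I P1=I P2=M  mem[L2]=40
6. P2: load  L0  bus=[BusRd]  L0: P0=I P1=S P2=S  mem[L0]=90
7. P1: store L3 := 80  bus=[BusRdX,Flush]  L3: P0=I P1=M P2=I  mem[L3]=17
8. P0: store L0 := 52  bus=[BusRdX]  L0: P0=M P1=I P2=I  mem[L0]=90
9. P0: load  L1  bus=[-]  L1: P0=E P1=I P2=I  mem[L1]=20
10. P0: load  L0  bus=[-]  L0: P0=M P1=I P2=I  mem[L0]=90
11. P2: load  L1  bus=[BusRd]  L1: P0=S P1=I P2=S  mem[L1]=20
12. P1: load  L1  bus=[BusRd]  L1: P0=S P1=S P2=S  mem[L1]=20
13. P2: load  L4  bus=[BusRd]  L4: P0=I P1=I P2=E  mem[L4]=0
14. P0: store L0 := 44  bus=[-]  L0: P0=M P1=I P2=I  mem[L0]=90
15. P1: load  L2  bus=[BusRd,Flush]  L2: P0=I P1=S P2=S  mem[L2]=98
16. P0: load  L4  bus=[BusRd]  L4: P0=S P1=I P2=S  mem[L4]=0
17. P2: store L2 := 67  bus=[BusUpgr]  L2: P0=I P1=I P2=M  mem[L2]=98
18. P1: load  L1  bus=[-]  L1: P0=S P1=S P2=S  mem[L1]=20
19. P1: load  L4  bus=[BusRd]  L4: P0=S P1=S P2=S  mem[L4]=0
20. P2: load  L3  bus=[BusRd,Flush]  L3: P0=I P1=S P2=S  mem[L3]=80
21. P2: store L2 := 93  bus=[-]  L2: P0=I P1=I P2=M  mem[L2]=98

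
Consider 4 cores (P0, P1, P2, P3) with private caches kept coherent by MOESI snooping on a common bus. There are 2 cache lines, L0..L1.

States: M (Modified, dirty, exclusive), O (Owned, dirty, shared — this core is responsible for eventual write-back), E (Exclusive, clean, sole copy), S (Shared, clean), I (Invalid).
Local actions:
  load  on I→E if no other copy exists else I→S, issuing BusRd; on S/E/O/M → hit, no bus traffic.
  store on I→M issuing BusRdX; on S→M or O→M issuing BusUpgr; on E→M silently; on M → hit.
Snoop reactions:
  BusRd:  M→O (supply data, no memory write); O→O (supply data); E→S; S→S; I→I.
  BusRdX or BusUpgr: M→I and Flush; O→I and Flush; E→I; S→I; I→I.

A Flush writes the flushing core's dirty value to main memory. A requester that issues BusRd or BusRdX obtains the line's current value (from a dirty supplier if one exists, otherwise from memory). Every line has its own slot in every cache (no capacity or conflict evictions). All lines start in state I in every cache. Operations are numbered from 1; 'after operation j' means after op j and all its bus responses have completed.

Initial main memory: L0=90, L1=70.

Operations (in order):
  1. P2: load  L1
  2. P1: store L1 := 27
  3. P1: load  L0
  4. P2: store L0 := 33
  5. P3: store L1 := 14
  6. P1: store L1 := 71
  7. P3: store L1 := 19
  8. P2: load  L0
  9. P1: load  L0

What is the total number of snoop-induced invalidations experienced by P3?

1. P2: load  L1  bus=[BusRd]  L1: P0=I P1=I P2=E P3=I  mem[L1]=70
2. P1: store L1 := 27  bus=[BusRdX]  L1: P0=I P1=M P2=I P3=I  mem[L1]=70
3. P1: load  L0  bus=[BusRd]  L0: P0=I P1=E P2=I P3=I  mem[L0]=90
4. P2: store L0 := 33  bus=[BusRdX]  L0: P0=I P1=I P2=M P3=I  mem[L0]=90
5. P3: store L1 := 14  bus=[BusRdX,Flush]  L1: P0=I P1=I P2=I P3=M  mem[L1]=27
6. P1: store L1 := 71  bus=[BusRdX,Flush]  L1: P0=I P1=M P2=I P3=I  mem[L1]=14
7. P3: store L1 := 19  bus=[BusRdX,Flush]  L1: P0=I P1=I P2=I P3=M  mem[L1]=71
8. P2: load  L0  bus=[-]  L0: P0=I P1=I P2=M P3=I  mem[L0]=90
9. P1: load  L0  bus=[BusRd]  L0: P0=I P1=S P2=O P3=I  mem[L0]=90

invalidations = 1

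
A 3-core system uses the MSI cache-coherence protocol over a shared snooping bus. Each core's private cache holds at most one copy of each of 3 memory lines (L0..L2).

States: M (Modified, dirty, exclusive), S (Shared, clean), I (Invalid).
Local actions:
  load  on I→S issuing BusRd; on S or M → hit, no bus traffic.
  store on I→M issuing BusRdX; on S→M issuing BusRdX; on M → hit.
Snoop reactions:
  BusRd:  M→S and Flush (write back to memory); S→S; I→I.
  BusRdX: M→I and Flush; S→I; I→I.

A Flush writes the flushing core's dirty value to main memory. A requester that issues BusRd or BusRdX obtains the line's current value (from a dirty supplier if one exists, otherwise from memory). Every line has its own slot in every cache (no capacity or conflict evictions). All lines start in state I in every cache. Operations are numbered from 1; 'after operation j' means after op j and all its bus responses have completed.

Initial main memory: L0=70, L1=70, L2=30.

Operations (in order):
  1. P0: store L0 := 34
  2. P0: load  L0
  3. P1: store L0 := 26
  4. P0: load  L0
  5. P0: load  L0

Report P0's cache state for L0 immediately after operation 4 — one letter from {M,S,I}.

[1] P0: store L0 := 34 | P0:M(34), P1:I, P2:I | bus: BusRdX
[2] P0: load  L0 | P0:M(34), P1:I, P2:I | bus: none
[3] P1: store L0 := 26 | P0:I, P1:M(26), P2:I | bus: BusRdX,Flush
[4] P0: load  L0 | P0:S(26), P1:S(26), P2:I | bus: BusRd,Flush
[5] P0: load  L0 | P0:S(26), P1:S(26), P2:I | bus: none

state = S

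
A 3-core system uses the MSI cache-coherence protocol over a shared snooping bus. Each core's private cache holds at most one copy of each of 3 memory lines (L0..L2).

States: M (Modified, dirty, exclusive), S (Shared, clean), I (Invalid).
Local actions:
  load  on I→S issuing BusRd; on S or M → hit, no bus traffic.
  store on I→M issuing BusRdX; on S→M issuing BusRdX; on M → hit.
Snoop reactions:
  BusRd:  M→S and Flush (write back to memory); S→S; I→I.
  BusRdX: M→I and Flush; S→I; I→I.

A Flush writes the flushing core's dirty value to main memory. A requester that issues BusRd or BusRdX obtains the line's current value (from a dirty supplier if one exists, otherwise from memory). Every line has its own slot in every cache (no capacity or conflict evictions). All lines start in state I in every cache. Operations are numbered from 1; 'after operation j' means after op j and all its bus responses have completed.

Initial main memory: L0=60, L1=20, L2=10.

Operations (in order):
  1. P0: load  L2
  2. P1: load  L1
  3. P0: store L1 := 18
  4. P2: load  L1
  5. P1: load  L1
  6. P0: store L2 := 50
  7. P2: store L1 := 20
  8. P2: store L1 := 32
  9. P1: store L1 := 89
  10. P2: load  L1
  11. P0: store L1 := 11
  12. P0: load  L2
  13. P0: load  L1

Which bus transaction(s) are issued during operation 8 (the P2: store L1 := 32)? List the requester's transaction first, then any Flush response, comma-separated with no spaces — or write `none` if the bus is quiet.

bus = none

[1] P0: load  L2 | P0:S(10), P1:I, P2:I | bus: BusRd
[2] P1: load  L1 | P0:I, P1:S(20), P2:I | bus: BusRd
[3] P0: store L1 := 18 | P0:M(18), P1:I, P2:I | bus: BusRdX
[4] P2: load  L1 | P0:S(18), P1:I, P2:S(18) | bus: BusRd,Flush
[5] P1: load  L1 | P0:S(18), P1:S(18), P2:S(18) | bus: BusRd
[6] P0: store L2 := 50 | P0:M(50), P1:I, P2:I | bus: BusRdX
[7] P2: store L1 := 20 | P0:I, P1:I, P2:M(20) | bus: BusRdX
[8] P2: store L1 := 32 | P0:I, P1:I, P2:M(32) | bus: none
[9] P1: store L1 := 89 | P0:I, P1:M(89), P2:I | bus: BusRdX,Flush
[10] P2: load  L1 | P0:I, P1:S(89), P2:S(89) | bus: BusRd,Flush
[11] P0: store L1 := 11 | P0:M(11), P1:I, P2:I | bus: BusRdX
[12] P0: load  L2 | P0:M(50), P1:I, P2:I | bus: none
[13] P0: load  L1 | P0:M(11), P1:I, P2:I | bus: none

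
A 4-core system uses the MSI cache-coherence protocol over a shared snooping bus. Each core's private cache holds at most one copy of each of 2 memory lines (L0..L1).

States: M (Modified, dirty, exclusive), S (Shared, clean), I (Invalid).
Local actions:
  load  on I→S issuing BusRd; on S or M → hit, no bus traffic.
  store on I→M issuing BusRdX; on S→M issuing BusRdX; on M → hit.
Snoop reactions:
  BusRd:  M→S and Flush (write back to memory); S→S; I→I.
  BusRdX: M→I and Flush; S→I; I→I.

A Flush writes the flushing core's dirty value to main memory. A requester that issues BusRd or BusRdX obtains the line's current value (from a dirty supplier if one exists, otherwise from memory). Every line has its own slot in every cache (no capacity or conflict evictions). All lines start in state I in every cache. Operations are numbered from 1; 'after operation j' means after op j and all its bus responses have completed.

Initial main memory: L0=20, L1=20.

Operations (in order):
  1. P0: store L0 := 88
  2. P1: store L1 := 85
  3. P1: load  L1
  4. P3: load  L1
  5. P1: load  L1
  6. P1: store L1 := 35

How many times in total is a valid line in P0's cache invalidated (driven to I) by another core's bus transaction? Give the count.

step 1: P0: store L0 := 88  ⟶  MIII  (L0)  txn=BusRdX  M[L0]=20
step 2: P1: store L1 := 85  ⟶  IMII  (L1)  txn=BusRdX  M[L1]=20
step 3: P1: load  L1  ⟶  IMII  (L1)  txn=∅  M[L1]=20
step 4: P3: load  L1  ⟶  ISIS  (L1)  txn=BusRd+Flush  M[L1]=85
step 5: P1: load  L1  ⟶  ISIS  (L1)  txn=∅  M[L1]=85
step 6: P1: store L1 := 35  ⟶  IMII  (L1)  txn=BusRdX  M[L1]=85

invalidations = 0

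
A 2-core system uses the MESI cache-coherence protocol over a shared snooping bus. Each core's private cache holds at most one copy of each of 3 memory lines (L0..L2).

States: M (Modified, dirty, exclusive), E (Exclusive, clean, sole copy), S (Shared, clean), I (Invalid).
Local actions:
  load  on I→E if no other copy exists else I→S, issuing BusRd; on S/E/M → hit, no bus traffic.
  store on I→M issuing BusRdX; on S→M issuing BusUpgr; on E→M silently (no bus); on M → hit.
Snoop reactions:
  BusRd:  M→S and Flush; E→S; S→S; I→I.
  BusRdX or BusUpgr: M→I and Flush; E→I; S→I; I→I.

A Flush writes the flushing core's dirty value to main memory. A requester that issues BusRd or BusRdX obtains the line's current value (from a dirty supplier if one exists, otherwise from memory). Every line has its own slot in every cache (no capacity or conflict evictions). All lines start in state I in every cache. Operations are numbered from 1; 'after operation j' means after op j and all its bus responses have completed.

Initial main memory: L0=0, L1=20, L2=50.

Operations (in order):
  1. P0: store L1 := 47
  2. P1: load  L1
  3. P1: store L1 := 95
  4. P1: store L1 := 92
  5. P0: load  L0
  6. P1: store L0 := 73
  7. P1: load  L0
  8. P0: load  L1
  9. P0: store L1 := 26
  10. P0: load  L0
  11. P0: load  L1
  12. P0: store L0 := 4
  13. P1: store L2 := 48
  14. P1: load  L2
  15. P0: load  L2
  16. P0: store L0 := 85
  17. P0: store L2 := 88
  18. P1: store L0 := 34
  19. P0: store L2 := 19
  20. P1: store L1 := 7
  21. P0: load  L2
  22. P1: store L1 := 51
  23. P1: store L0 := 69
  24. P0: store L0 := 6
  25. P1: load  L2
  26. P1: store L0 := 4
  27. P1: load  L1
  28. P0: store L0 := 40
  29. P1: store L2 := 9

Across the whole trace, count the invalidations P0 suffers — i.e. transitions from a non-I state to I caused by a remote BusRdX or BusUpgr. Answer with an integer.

invalidations = 6

  op1 P0: store L1 := 47 → M/I on L1; bus BusRdX; mem=20
  op2 P1: load  L1 → S/S on L1; bus BusRd Flush; mem=47
  op3 P1: store L1 := 95 → I/M on L1; bus BusUpgr; mem=47
  op4 P1: store L1 := 92 → I/M on L1; bus (none); mem=47
  op5 P0: load  L0 → E/I on L0; bus BusRd; mem=0
  op6 P1: store L0 := 73 → I/M on L0; bus BusRdX; mem=0
  op7 P1: load  L0 → I/M on L0; bus (none); mem=0
  op8 P0: load  L1 → S/S on L1; bus BusRd Flush; mem=92
  op9 P0: store L1 := 26 → M/I on L1; bus BusUpgr; mem=92
  op10 P0: load  L0 → S/S on L0; bus BusRd Flush; mem=73
  op11 P0: load  L1 → M/I on L1; bus (none); mem=92
  op12 P0: store L0 := 4 → M/I on L0; bus BusUpgr; mem=73
  op13 P1: store L2 := 48 → I/M on L2; bus BusRdX; mem=50
  op14 P1: load  L2 → I/M on L2; bus (none); mem=50
  op15 P0: load  L2 → S/S on L2; bus BusRd Flush; mem=48
  op16 P0: store L0 := 85 → M/I on L0; bus (none); mem=73
  op17 P0: store L2 := 88 → M/I on L2; bus BusUpgr; mem=48
  op18 P1: store L0 := 34 → I/M on L0; bus BusRdX Flush; mem=85
  op19 P0: store L2 := 19 → M/I on L2; bus (none); mem=48
  op20 P1: store L1 := 7 → I/M on L1; bus BusRdX Flush; mem=26
  op21 P0: load  L2 → M/I on L2; bus (none); mem=48
  op22 P1: store L1 := 51 → I/M on L1; bus (none); mem=26
  op23 P1: store L0 := 69 → I/M on L0; bus (none); mem=85
  op24 P0: store L0 := 6 → M/I on L0; bus BusRdX Flush; mem=69
  op25 P1: load  L2 → S/S on L2; bus BusRd Flush; mem=19
  op26 P1: store L0 := 4 → I/M on L0; bus BusRdX Flush; mem=6
  op27 P1: load  L1 → I/M on L1; bus (none); mem=26
  op28 P0: store L0 := 40 → M/I on L0; bus BusRdX Flush; mem=4
  op29 P1: store L2 := 9 → I/M on L2; bus BusUpgr; mem=19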